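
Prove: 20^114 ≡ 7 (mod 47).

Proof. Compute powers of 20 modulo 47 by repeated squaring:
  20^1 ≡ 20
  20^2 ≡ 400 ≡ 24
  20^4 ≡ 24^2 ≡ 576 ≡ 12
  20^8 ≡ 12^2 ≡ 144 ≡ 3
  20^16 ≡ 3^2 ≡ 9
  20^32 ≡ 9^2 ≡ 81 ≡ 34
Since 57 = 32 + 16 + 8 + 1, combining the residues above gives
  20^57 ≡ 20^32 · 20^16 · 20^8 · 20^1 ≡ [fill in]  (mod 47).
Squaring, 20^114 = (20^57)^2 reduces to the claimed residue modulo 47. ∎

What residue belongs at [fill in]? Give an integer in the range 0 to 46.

20^32 · 20^16 · 20^8 · 20^1 ≡ 34 · 9 · 3 · 20 = 18360.
18360 mod 47 = 30, so 20^57 ≡ 30 (mod 47).

30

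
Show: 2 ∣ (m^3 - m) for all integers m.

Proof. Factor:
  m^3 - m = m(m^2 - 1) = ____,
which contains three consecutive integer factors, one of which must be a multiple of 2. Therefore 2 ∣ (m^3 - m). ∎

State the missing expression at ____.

m(m^2 - 1) = m(m - 1)(m + 1) = (m - 1)m(m + 1).
These three factors are consecutive integers, so their product is divisible by 2.

(m - 1)m(m + 1)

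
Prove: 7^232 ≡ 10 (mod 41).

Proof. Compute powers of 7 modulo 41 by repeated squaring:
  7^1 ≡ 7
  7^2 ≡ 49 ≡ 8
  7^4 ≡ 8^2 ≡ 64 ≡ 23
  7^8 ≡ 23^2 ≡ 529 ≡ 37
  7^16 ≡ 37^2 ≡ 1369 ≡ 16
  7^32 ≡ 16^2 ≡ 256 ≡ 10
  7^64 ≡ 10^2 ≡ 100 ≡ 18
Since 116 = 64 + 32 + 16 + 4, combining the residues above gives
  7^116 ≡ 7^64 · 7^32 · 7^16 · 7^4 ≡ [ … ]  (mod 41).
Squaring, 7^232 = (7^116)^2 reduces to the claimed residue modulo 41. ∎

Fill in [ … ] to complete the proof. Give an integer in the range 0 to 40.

25

Multiply the listed residues: 18 · 10 · 16 · 23 = 180 → 2880 → 66240.
Reducing modulo 41: 66240 = 1615·41 + 25, so 7^116 ≡ 25.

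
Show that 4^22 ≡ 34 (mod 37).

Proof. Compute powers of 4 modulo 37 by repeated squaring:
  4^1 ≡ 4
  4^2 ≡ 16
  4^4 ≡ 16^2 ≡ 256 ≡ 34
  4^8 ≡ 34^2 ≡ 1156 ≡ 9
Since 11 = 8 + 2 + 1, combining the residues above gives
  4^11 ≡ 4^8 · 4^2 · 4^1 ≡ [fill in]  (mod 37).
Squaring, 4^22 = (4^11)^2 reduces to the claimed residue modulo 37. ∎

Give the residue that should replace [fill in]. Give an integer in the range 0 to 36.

21

Multiply the listed residues: 9 · 16 · 4 = 144 → 576.
Reducing modulo 37: 576 = 15·37 + 21, so 4^11 ≡ 21.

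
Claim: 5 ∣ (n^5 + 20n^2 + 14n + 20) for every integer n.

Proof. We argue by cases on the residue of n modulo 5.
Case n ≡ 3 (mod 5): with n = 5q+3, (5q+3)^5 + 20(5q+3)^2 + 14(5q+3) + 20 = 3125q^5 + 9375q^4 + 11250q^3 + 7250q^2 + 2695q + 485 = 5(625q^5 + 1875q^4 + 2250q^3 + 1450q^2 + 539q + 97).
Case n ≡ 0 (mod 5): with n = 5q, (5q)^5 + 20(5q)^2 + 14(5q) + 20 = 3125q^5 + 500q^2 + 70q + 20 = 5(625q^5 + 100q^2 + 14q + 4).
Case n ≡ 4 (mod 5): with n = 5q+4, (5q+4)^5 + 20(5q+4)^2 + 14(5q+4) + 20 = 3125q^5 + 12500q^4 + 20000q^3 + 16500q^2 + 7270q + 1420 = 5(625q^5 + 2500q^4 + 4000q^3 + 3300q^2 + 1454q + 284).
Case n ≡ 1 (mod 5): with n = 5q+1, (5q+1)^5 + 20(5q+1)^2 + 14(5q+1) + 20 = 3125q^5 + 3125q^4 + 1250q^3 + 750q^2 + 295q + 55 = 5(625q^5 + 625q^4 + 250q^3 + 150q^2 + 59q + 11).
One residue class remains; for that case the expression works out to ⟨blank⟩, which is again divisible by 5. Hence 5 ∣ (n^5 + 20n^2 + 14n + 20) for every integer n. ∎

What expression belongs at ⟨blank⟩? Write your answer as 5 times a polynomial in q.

5(625q^5 + 1250q^4 + 1000q^3 + 500q^2 + 174q + 32)

Only n ≡ 2 (mod 5) is unaccounted for. Put n = 5q+2:
(5q+2)^5 + 20(5q+2)^2 + 14(5q+2) + 20 expands to 3125q^5 + 6250q^4 + 5000q^3 + 2500q^2 + 870q + 160,
and factoring out 5 leaves 5(625q^5 + 1250q^4 + 1000q^3 + 500q^2 + 174q + 32).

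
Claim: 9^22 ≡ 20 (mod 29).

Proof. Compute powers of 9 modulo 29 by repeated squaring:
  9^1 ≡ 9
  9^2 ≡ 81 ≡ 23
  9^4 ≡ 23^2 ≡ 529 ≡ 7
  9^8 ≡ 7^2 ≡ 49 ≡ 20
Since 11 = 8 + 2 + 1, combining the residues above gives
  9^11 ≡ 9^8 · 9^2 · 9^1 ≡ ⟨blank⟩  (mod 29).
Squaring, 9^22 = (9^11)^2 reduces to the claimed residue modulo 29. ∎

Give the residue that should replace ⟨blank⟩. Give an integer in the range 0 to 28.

9^8 · 9^2 · 9^1 ≡ 20 · 23 · 9 = 4140.
4140 mod 29 = 22, so 9^11 ≡ 22 (mod 29).

22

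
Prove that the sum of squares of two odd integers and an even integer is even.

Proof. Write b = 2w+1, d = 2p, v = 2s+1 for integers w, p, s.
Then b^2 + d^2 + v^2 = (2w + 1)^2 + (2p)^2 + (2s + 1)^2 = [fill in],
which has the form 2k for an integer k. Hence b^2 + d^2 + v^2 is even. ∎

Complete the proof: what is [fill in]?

Expanding: (2w + 1)^2 + (2p)^2 + (2s + 1)^2 = 4p^2 + 4s^2 + 4s + 4w^2 + 4w + 2.
Every term is even; pulling out the factor of 2 gives 2(2p^2 + 2s^2 + 2s + 2w^2 + 2w + 1).

2(2p^2 + 2s^2 + 2s + 2w^2 + 2w + 1)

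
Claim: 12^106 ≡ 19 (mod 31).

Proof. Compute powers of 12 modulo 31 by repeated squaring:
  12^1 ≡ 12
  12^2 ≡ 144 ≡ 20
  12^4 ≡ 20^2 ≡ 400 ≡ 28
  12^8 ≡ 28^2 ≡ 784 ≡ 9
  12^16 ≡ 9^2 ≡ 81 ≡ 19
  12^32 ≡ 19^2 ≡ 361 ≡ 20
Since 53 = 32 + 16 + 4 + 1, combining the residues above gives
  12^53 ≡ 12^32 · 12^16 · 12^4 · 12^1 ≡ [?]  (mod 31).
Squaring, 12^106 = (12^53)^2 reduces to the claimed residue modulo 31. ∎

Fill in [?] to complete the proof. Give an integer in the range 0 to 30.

22

Multiply the listed residues: 20 · 19 · 28 · 12 = 380 → 10640 → 127680.
Reducing modulo 31: 127680 = 4118·31 + 22, so 12^53 ≡ 22.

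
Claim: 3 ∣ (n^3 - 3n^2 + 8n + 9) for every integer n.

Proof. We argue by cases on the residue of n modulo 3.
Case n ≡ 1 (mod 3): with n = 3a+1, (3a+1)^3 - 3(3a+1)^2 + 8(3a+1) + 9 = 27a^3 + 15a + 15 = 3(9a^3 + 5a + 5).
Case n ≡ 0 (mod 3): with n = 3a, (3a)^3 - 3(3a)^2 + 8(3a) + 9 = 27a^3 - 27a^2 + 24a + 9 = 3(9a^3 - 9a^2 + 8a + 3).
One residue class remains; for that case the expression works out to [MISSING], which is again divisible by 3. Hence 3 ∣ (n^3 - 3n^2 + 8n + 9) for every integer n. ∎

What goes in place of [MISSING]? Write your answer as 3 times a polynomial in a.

Only n ≡ 2 (mod 3) is unaccounted for. Put n = 3a+2:
(3a+2)^3 - 3(3a+2)^2 + 8(3a+2) + 9 expands to 27a^3 + 27a^2 + 24a + 21,
and factoring out 3 leaves 3(9a^3 + 9a^2 + 8a + 7).

3(9a^3 + 9a^2 + 8a + 7)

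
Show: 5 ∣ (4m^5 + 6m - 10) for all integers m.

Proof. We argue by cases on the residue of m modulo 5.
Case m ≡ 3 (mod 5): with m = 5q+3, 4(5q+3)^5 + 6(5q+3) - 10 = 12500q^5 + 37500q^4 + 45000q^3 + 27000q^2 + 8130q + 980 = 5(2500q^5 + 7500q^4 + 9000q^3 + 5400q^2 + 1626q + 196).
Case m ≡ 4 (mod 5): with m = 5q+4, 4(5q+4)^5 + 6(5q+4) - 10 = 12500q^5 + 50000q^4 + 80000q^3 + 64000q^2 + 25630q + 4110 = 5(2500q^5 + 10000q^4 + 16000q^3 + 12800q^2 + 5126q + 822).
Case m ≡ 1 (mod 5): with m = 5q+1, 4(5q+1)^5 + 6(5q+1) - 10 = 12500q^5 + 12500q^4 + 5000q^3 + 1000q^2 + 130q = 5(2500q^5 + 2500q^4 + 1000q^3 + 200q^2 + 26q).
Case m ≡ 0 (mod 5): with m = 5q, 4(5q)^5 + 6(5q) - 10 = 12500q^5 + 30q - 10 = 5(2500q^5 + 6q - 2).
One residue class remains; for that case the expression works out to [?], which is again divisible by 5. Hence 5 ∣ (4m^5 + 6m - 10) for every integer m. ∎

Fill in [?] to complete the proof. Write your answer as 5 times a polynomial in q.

5(2500q^5 + 5000q^4 + 4000q^3 + 1600q^2 + 326q + 26)

Only m ≡ 2 (mod 5) is unaccounted for. Put m = 5q+2:
4(5q+2)^5 + 6(5q+2) - 10 expands to 12500q^5 + 25000q^4 + 20000q^3 + 8000q^2 + 1630q + 130,
and factoring out 5 leaves 5(2500q^5 + 5000q^4 + 4000q^3 + 1600q^2 + 326q + 26).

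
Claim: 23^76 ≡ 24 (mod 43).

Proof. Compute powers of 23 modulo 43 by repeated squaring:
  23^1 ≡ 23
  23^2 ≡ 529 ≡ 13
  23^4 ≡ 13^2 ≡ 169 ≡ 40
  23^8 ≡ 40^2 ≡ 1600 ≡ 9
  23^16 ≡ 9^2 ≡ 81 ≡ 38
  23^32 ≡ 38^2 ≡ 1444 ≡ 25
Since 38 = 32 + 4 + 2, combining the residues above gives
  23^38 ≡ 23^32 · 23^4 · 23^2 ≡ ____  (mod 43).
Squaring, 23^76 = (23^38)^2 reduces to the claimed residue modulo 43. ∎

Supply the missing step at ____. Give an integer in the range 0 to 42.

14

Multiply the listed residues: 25 · 40 · 13 = 1000 → 13000.
Reducing modulo 43: 13000 = 302·43 + 14, so 23^38 ≡ 14.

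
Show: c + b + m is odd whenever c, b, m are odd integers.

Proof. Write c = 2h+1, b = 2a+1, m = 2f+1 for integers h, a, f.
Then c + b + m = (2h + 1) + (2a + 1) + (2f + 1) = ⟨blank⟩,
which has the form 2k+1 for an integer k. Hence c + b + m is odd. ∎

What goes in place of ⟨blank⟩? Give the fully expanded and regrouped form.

Expanding: (2h + 1) + (2a + 1) + (2f + 1) = 2a + 2f + 2h + 3.
Every term except the constant is even, so this is 2(a + f + h + 1) + 1,
and a + f + h + 1 ∈ ℤ gives the required form.

2(a + f + h + 1) + 1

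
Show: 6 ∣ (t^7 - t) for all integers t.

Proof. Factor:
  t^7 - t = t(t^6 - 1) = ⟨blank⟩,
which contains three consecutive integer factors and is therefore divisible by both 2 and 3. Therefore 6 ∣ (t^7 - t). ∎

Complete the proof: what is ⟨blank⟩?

(t - 1)t(t + 1)(t^4 + t^2 + 1)

t^6 - 1 = (t^2 - 1)(t^4 + t^2 + 1), and t^2 - 1 = (t-1)(t+1).
So t(t^6 - 1) = (t - 1)t(t + 1)(t^4 + t^2 + 1).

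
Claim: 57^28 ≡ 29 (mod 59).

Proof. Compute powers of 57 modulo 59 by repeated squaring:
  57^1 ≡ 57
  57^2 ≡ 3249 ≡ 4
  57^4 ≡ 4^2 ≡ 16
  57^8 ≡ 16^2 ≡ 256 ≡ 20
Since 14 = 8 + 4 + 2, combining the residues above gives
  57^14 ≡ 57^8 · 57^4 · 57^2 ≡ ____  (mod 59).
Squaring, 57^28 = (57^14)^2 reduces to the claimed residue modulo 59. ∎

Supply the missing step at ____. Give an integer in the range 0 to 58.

Multiply the listed residues: 20 · 16 · 4 = 320 → 1280.
Reducing modulo 59: 1280 = 21·59 + 41, so 57^14 ≡ 41.

41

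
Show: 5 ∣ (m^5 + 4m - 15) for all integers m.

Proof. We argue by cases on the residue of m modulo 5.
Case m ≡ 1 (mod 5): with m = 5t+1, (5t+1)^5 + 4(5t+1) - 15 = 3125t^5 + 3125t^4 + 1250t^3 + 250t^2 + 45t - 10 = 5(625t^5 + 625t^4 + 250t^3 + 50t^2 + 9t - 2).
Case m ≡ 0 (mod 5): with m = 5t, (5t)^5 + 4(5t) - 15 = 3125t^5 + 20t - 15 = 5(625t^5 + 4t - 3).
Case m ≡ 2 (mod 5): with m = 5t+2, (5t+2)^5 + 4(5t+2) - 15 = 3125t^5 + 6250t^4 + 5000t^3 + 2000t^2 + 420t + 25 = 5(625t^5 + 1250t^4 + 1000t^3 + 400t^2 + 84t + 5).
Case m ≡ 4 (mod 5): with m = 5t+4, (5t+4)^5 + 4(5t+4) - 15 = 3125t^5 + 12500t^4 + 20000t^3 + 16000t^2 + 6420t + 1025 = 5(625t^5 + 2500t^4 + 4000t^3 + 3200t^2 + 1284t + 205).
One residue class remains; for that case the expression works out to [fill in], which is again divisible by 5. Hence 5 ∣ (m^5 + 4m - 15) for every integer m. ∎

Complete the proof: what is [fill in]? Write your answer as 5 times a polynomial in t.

5(625t^5 + 1875t^4 + 2250t^3 + 1350t^2 + 409t + 48)

The residues treated are {1, 0, 2, 4}, so the missing case is m ≡ 3 (mod 5); write m = 5t+3.
Then (5t+3)^5 + 4(5t+3) - 15 = 3125t^5 + 9375t^4 + 11250t^3 + 6750t^2 + 2045t + 240 = 5(625t^5 + 1875t^4 + 2250t^3 + 1350t^2 + 409t + 48).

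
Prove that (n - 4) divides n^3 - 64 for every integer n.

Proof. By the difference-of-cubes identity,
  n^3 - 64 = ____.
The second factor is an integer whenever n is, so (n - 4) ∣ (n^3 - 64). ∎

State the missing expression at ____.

(n - 4)(n^2 + 4n + 16)

Polynomial division of n^3 - 64 by n - 4 leaves remainder 0 and quotient n^2 + 4n + 16.
Hence n^3 - 64 = (n - 4)(n^2 + 4n + 16).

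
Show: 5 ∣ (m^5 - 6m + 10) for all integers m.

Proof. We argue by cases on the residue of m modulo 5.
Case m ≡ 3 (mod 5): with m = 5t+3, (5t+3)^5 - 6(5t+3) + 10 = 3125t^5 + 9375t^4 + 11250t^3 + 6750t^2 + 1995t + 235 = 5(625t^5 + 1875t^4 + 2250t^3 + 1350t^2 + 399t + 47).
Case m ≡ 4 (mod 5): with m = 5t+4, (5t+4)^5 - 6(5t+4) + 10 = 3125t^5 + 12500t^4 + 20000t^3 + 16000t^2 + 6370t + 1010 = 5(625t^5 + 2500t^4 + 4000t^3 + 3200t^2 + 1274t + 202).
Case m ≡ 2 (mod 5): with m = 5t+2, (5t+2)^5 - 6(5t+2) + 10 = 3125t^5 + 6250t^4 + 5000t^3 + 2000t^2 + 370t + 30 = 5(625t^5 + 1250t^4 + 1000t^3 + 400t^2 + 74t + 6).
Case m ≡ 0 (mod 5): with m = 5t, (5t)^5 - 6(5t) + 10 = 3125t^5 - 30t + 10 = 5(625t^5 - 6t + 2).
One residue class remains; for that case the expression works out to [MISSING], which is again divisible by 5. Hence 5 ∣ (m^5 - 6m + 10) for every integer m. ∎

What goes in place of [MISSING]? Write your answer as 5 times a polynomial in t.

Only m ≡ 1 (mod 5) is unaccounted for. Put m = 5t+1:
(5t+1)^5 - 6(5t+1) + 10 expands to 3125t^5 + 3125t^4 + 1250t^3 + 250t^2 - 5t + 5,
and factoring out 5 leaves 5(625t^5 + 625t^4 + 250t^3 + 50t^2 - t + 1).

5(625t^5 + 625t^4 + 250t^3 + 50t^2 - t + 1)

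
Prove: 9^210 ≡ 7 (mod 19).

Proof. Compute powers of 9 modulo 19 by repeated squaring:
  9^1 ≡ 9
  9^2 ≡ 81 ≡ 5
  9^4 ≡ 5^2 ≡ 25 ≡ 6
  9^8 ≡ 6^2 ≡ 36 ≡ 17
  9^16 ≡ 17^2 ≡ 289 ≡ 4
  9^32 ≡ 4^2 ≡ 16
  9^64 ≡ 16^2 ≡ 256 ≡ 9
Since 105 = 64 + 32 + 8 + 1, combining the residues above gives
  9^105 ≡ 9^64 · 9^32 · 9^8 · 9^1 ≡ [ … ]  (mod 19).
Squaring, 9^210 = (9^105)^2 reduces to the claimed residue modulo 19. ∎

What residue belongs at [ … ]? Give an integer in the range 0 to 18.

11

9^64 · 9^32 · 9^8 · 9^1 ≡ 9 · 16 · 17 · 9 = 22032.
22032 mod 19 = 11, so 9^105 ≡ 11 (mod 19).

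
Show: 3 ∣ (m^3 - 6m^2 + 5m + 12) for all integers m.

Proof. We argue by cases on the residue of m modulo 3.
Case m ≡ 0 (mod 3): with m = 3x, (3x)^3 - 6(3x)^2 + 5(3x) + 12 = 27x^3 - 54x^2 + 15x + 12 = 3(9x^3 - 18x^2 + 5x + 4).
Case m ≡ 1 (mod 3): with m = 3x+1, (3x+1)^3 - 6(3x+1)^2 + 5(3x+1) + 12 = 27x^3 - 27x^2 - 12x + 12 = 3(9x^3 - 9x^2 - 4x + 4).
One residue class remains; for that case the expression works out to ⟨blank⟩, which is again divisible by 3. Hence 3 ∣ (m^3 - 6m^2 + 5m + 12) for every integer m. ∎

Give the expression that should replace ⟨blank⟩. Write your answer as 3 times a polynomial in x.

3(9x^3 - 7x + 2)

Only m ≡ 2 (mod 3) is unaccounted for. Put m = 3x+2:
(3x+2)^3 - 6(3x+2)^2 + 5(3x+2) + 12 expands to 27x^3 - 21x + 6,
and factoring out 3 leaves 3(9x^3 - 7x + 2).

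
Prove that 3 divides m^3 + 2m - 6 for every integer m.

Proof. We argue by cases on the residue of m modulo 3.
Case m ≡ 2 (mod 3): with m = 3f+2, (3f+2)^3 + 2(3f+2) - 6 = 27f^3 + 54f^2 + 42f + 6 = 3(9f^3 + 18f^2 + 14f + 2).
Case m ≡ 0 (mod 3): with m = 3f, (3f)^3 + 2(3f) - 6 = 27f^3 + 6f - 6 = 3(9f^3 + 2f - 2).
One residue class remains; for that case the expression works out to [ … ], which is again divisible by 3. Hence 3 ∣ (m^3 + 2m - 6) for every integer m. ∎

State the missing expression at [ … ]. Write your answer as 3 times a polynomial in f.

Only m ≡ 1 (mod 3) is unaccounted for. Put m = 3f+1:
(3f+1)^3 + 2(3f+1) - 6 expands to 27f^3 + 27f^2 + 15f - 3,
and factoring out 3 leaves 3(9f^3 + 9f^2 + 5f - 1).

3(9f^3 + 9f^2 + 5f - 1)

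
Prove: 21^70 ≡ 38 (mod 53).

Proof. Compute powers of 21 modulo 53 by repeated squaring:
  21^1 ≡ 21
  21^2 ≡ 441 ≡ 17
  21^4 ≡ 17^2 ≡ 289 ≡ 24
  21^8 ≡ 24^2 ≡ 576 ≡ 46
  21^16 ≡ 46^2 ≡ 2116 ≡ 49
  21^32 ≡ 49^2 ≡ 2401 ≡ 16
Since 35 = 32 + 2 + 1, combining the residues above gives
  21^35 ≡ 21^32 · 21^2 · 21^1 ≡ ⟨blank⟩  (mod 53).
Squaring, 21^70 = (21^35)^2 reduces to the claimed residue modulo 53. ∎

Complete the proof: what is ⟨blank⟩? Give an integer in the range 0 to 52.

41

Multiply the listed residues: 16 · 17 · 21 = 272 → 5712.
Reducing modulo 53: 5712 = 107·53 + 41, so 21^35 ≡ 41.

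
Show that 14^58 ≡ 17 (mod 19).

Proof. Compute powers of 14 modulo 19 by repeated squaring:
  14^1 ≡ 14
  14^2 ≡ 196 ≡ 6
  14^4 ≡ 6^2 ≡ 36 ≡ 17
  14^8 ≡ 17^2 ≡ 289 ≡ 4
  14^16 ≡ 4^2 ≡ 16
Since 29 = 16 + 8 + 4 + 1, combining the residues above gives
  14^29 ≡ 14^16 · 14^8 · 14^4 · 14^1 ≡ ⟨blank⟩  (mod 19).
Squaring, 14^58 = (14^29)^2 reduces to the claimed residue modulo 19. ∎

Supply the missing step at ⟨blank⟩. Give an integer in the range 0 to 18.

13

Multiply the listed residues: 16 · 4 · 17 · 14 = 64 → 1088 → 15232.
Reducing modulo 19: 15232 = 801·19 + 13, so 14^29 ≡ 13.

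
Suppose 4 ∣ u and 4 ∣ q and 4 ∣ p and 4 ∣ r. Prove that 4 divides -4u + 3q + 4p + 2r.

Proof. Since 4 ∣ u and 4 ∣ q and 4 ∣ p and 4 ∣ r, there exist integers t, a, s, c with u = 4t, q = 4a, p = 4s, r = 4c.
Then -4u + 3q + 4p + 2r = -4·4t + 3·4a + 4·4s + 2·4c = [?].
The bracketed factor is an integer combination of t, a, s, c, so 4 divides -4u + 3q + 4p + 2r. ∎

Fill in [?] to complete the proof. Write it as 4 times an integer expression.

Pull the common 4 out of every term: -4·4t + 3·4a + 4·4s + 2·4c = 4(3a + 2c + 4s - 4t).
3a + 2c + 4s - 4t is an integer, which exhibits the divisibility.

4(3a + 2c + 4s - 4t)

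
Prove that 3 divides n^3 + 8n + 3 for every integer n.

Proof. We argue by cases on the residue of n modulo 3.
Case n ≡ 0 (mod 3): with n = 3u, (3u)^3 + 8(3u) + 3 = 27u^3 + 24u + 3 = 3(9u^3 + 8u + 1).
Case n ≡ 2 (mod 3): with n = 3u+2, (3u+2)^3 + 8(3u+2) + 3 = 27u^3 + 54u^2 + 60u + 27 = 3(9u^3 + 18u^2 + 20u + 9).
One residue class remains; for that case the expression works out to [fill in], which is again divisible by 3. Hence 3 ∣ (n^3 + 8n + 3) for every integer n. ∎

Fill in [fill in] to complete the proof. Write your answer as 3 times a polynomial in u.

The residues treated are {0, 2}, so the missing case is n ≡ 1 (mod 3); write n = 3u+1.
Then (3u+1)^3 + 8(3u+1) + 3 = 27u^3 + 27u^2 + 33u + 12 = 3(9u^3 + 9u^2 + 11u + 4).

3(9u^3 + 9u^2 + 11u + 4)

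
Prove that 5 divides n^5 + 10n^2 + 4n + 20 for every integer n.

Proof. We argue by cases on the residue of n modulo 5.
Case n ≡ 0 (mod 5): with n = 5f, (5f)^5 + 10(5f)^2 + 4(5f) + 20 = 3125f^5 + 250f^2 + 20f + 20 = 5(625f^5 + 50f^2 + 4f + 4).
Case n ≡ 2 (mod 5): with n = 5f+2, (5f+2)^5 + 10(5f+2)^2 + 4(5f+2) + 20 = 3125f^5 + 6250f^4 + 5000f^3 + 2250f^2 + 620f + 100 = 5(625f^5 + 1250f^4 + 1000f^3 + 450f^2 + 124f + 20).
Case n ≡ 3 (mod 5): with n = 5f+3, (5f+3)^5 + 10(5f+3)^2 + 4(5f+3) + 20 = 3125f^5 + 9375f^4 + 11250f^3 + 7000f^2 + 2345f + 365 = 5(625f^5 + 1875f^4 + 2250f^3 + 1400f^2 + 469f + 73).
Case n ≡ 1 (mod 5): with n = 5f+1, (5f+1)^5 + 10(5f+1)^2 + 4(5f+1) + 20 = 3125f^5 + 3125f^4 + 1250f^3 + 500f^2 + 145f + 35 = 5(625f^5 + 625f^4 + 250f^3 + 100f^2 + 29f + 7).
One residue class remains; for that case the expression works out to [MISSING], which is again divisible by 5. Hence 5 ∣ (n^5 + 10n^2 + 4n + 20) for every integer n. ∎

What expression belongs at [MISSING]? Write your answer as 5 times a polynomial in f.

The residues treated are {0, 2, 3, 1}, so the missing case is n ≡ 4 (mod 5); write n = 5f+4.
Then (5f+4)^5 + 10(5f+4)^2 + 4(5f+4) + 20 = 3125f^5 + 12500f^4 + 20000f^3 + 16250f^2 + 6820f + 1220 = 5(625f^5 + 2500f^4 + 4000f^3 + 3250f^2 + 1364f + 244).

5(625f^5 + 2500f^4 + 4000f^3 + 3250f^2 + 1364f + 244)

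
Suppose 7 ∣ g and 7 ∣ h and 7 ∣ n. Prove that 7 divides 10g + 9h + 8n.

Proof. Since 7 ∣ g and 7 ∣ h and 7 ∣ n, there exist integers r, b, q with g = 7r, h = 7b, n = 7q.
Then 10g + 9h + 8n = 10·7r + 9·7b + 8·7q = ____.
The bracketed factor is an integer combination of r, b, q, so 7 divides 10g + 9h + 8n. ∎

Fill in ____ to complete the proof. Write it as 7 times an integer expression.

Pull the common 7 out of every term: 10·7r + 9·7b + 8·7q = 7(9b + 8q + 10r).
9b + 8q + 10r is an integer, which exhibits the divisibility.

7(9b + 8q + 10r)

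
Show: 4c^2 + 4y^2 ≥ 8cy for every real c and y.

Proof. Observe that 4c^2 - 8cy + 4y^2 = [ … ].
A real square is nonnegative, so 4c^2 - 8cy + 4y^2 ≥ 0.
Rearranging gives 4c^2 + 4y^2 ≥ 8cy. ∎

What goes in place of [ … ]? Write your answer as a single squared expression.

4c^2 - 8cy + 4y^2 is a perfect-square trinomial: the outer terms are (2c)^2 and (2y)^2, and the cross term is -2·2c·2y.
So 4c^2 - 8cy + 4y^2 = (2c - 2y)^2 ≥ 0.

(2c - 2y)^2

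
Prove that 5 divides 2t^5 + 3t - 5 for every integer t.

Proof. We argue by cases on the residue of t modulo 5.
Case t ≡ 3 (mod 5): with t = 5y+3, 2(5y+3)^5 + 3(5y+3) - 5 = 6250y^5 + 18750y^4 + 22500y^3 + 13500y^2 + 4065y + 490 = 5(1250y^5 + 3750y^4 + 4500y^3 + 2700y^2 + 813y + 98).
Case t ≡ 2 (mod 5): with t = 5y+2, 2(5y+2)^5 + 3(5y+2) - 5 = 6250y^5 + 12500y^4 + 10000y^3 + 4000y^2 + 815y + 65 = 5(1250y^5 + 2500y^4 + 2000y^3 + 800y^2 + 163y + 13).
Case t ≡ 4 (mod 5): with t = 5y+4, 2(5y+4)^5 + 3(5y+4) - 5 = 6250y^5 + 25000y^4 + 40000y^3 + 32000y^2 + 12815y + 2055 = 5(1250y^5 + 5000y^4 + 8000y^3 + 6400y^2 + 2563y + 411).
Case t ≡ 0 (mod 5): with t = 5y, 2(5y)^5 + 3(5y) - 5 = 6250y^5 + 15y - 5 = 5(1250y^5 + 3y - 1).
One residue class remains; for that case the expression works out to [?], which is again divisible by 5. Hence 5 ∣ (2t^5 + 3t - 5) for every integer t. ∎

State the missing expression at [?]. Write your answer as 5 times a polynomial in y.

The residues treated are {3, 2, 4, 0}, so the missing case is t ≡ 1 (mod 5); write t = 5y+1.
Then 2(5y+1)^5 + 3(5y+1) - 5 = 6250y^5 + 6250y^4 + 2500y^3 + 500y^2 + 65y = 5(1250y^5 + 1250y^4 + 500y^3 + 100y^2 + 13y).

5(1250y^5 + 1250y^4 + 500y^3 + 100y^2 + 13y)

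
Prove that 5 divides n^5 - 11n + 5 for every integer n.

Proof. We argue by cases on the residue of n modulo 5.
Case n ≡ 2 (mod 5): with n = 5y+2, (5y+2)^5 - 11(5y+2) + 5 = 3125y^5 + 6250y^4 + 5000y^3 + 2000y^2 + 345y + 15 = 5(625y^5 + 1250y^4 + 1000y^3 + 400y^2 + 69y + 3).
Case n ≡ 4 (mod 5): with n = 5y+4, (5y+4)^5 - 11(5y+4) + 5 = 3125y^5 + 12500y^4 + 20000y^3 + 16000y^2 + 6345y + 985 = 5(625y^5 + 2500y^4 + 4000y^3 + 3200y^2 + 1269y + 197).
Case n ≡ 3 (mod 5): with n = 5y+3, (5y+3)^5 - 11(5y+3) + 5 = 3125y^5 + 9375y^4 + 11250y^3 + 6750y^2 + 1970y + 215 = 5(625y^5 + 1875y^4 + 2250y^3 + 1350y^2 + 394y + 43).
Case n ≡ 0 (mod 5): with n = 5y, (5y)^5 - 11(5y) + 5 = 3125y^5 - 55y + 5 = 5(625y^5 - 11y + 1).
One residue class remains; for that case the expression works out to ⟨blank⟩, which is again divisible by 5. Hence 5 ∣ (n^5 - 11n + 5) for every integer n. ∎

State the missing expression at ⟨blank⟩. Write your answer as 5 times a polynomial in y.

5(625y^5 + 625y^4 + 250y^3 + 50y^2 - 6y - 1)

The residues treated are {2, 4, 3, 0}, so the missing case is n ≡ 1 (mod 5); write n = 5y+1.
Then (5y+1)^5 - 11(5y+1) + 5 = 3125y^5 + 3125y^4 + 1250y^3 + 250y^2 - 30y - 5 = 5(625y^5 + 625y^4 + 250y^3 + 50y^2 - 6y - 1).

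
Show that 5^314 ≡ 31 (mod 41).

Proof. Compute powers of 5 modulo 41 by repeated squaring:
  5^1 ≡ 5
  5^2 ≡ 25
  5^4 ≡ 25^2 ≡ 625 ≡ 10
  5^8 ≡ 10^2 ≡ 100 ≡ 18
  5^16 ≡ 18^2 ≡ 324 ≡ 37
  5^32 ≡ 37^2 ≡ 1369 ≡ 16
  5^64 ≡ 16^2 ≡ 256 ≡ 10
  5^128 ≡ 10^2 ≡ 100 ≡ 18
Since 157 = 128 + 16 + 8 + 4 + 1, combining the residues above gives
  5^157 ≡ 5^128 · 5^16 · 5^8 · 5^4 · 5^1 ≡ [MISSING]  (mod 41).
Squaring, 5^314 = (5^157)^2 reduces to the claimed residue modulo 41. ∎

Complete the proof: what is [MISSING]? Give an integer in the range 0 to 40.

5^128 · 5^16 · 5^8 · 5^4 · 5^1 ≡ 18 · 37 · 18 · 10 · 5 = 599400.
599400 mod 41 = 21, so 5^157 ≡ 21 (mod 41).

21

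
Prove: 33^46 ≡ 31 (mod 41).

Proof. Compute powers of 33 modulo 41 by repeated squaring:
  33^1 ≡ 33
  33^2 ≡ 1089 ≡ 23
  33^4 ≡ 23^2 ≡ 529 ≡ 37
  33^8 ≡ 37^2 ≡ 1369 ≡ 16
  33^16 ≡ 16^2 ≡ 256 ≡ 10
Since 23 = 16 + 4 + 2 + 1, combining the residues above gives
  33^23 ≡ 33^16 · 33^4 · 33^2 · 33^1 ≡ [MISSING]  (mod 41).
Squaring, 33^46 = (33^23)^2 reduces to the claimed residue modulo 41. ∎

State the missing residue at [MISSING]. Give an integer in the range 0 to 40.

33^16 · 33^4 · 33^2 · 33^1 ≡ 10 · 37 · 23 · 33 = 280830.
280830 mod 41 = 21, so 33^23 ≡ 21 (mod 41).

21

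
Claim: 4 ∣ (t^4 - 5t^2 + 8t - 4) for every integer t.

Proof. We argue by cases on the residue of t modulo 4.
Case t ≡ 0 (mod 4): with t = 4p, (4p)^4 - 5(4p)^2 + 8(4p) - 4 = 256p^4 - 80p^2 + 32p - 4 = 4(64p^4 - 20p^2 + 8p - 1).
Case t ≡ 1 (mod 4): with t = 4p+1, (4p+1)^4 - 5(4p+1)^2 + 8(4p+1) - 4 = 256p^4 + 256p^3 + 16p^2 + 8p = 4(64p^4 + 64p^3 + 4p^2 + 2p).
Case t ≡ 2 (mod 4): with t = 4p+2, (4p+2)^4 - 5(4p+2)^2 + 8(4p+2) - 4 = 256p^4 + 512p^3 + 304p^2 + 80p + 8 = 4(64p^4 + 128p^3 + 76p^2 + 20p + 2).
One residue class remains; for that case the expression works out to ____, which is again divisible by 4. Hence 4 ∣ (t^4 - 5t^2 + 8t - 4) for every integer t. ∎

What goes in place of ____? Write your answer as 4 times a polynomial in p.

The residues treated are {0, 1, 2}, so the missing case is t ≡ 3 (mod 4); write t = 4p+3.
Then (4p+3)^4 - 5(4p+3)^2 + 8(4p+3) - 4 = 256p^4 + 768p^3 + 784p^2 + 344p + 56 = 4(64p^4 + 192p^3 + 196p^2 + 86p + 14).

4(64p^4 + 192p^3 + 196p^2 + 86p + 14)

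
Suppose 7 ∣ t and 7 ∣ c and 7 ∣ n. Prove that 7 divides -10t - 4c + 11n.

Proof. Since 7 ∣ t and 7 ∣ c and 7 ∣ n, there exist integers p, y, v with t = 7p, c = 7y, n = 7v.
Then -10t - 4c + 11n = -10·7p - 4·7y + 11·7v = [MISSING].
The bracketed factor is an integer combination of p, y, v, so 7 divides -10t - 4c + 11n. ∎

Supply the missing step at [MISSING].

7(-10p + 11v - 4y)

Each term has a factor of 7: -10·7p - 4·7y + 11·7v = 7·(-10p + 11v - 4y).
Since -10p + 11v - 4y is an integer, 7 ∣ (-10t - 4c + 11n).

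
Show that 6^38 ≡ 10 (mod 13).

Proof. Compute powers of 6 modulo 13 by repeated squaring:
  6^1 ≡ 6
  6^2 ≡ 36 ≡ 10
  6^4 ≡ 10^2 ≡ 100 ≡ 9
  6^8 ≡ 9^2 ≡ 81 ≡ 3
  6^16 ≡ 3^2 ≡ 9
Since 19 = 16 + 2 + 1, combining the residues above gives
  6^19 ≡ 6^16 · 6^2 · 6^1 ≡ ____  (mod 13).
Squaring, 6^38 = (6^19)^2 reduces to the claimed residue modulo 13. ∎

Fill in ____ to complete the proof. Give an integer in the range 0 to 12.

7

Multiply the listed residues: 9 · 10 · 6 = 90 → 540.
Reducing modulo 13: 540 = 41·13 + 7, so 6^19 ≡ 7.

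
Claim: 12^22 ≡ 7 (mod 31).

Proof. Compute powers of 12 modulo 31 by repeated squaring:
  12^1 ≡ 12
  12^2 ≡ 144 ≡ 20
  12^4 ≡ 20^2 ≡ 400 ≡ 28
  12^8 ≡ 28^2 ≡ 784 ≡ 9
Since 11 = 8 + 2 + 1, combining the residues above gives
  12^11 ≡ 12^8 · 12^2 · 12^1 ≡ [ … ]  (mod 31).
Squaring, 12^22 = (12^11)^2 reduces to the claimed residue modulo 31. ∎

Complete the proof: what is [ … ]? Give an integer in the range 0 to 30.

Multiply the listed residues: 9 · 20 · 12 = 180 → 2160.
Reducing modulo 31: 2160 = 69·31 + 21, so 12^11 ≡ 21.

21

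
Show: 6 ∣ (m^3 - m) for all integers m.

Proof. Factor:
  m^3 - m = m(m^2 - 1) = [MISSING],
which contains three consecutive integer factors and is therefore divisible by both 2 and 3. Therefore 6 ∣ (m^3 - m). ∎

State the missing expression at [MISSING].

m(m^2 - 1) = m(m - 1)(m + 1) = (m - 1)m(m + 1).
These three factors are consecutive integers, so their product is divisible by 6.

(m - 1)m(m + 1)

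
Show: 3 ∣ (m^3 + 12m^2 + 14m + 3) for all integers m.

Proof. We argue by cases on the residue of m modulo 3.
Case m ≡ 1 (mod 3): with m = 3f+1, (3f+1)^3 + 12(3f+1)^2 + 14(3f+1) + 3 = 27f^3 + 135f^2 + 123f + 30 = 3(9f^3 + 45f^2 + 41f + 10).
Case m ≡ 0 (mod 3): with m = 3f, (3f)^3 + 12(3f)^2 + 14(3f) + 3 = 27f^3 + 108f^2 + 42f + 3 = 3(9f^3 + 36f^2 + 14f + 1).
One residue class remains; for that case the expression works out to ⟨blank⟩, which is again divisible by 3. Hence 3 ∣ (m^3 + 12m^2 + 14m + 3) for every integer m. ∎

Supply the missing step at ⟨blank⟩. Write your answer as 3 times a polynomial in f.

Only m ≡ 2 (mod 3) is unaccounted for. Put m = 3f+2:
(3f+2)^3 + 12(3f+2)^2 + 14(3f+2) + 3 expands to 27f^3 + 162f^2 + 222f + 87,
and factoring out 3 leaves 3(9f^3 + 54f^2 + 74f + 29).

3(9f^3 + 54f^2 + 74f + 29)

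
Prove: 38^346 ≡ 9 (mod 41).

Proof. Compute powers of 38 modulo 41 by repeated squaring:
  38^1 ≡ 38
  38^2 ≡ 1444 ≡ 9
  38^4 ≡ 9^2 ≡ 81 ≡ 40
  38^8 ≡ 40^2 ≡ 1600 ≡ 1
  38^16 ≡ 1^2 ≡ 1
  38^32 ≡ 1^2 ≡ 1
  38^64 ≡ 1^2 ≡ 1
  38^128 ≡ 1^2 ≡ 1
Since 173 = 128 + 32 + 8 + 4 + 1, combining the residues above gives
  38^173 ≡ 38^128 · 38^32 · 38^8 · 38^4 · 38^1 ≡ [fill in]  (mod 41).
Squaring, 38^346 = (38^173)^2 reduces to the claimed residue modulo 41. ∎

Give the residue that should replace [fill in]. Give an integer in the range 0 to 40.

3

Multiply the listed residues: 1 · 1 · 1 · 40 · 38 = 1 → 1 → 40 → 1520.
Reducing modulo 41: 1520 = 37·41 + 3, so 38^173 ≡ 3.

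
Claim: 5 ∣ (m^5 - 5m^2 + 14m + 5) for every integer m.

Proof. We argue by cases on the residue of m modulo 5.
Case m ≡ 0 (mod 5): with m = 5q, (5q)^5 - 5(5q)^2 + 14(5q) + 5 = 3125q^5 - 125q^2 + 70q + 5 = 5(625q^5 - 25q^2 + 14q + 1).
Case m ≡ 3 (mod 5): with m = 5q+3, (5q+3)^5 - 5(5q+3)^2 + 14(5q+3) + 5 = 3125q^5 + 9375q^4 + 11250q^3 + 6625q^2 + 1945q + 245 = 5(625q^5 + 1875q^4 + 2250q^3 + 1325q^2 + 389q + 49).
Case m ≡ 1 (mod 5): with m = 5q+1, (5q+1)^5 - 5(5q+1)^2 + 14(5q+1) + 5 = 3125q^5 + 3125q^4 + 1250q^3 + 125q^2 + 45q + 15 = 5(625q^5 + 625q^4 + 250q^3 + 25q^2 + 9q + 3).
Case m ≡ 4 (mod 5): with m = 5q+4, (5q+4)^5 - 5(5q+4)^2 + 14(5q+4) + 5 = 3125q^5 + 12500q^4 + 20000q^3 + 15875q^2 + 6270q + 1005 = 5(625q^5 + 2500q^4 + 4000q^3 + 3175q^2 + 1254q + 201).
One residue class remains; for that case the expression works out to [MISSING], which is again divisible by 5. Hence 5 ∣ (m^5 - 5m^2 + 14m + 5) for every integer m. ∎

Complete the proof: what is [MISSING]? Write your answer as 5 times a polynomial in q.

5(625q^5 + 1250q^4 + 1000q^3 + 375q^2 + 74q + 9)

The residues treated are {0, 3, 1, 4}, so the missing case is m ≡ 2 (mod 5); write m = 5q+2.
Then (5q+2)^5 - 5(5q+2)^2 + 14(5q+2) + 5 = 3125q^5 + 6250q^4 + 5000q^3 + 1875q^2 + 370q + 45 = 5(625q^5 + 1250q^4 + 1000q^3 + 375q^2 + 74q + 9).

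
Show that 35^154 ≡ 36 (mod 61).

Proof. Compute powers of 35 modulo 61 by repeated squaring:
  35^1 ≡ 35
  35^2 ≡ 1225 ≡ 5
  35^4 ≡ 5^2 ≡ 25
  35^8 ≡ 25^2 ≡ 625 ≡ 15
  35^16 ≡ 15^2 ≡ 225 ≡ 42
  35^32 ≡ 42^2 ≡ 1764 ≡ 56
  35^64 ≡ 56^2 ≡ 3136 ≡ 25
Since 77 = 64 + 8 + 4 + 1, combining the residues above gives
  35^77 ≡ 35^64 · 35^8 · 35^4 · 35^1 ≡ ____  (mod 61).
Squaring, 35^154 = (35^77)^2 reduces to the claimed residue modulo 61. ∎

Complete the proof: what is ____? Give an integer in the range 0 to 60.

35^64 · 35^8 · 35^4 · 35^1 ≡ 25 · 15 · 25 · 35 = 328125.
328125 mod 61 = 6, so 35^77 ≡ 6 (mod 61).

6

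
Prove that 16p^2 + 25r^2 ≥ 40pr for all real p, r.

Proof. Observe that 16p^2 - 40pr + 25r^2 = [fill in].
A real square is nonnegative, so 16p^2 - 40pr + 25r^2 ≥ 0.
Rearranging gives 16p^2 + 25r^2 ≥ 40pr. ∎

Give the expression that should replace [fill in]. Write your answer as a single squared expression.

(4p - 5r)^2

The leading and trailing coefficients are 4^2 and 5^2, and 40 = 2·4·5, so the trinomial is (4p - 5r)^2.
Hence 16p^2 - 40pr + 25r^2 ≥ 0.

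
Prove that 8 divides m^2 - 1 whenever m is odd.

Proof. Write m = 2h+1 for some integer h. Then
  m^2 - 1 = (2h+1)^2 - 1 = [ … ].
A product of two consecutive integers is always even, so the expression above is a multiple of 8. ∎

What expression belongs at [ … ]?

(2h+1)^2 - 1 = 4h^2 + 4h + 1 - 1 = 4h^2 + 4h = 4h(h+1).
Since h and h+1 are consecutive, h(h+1) is even, and 4·(even) is a multiple of 8.

4h(h + 1)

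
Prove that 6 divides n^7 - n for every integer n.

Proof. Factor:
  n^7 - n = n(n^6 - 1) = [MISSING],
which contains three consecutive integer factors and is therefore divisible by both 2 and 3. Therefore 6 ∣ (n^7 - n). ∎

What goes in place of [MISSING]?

n^6 - 1 = (n^2 - 1)(n^4 + n^2 + 1), and n^2 - 1 = (n-1)(n+1).
So n(n^6 - 1) = (n - 1)n(n + 1)(n^4 + n^2 + 1).

(n - 1)n(n + 1)(n^4 + n^2 + 1)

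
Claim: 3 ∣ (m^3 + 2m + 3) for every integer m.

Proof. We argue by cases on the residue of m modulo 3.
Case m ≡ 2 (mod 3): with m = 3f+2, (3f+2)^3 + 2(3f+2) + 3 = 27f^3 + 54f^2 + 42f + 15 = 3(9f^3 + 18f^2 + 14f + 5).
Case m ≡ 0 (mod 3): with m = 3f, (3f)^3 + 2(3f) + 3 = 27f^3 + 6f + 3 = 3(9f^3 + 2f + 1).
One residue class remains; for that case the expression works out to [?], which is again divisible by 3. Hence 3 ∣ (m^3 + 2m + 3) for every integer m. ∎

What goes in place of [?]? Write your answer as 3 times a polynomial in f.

3(9f^3 + 9f^2 + 5f + 2)

The residues treated are {2, 0}, so the missing case is m ≡ 1 (mod 3); write m = 3f+1.
Then (3f+1)^3 + 2(3f+1) + 3 = 27f^3 + 27f^2 + 15f + 6 = 3(9f^3 + 9f^2 + 5f + 2).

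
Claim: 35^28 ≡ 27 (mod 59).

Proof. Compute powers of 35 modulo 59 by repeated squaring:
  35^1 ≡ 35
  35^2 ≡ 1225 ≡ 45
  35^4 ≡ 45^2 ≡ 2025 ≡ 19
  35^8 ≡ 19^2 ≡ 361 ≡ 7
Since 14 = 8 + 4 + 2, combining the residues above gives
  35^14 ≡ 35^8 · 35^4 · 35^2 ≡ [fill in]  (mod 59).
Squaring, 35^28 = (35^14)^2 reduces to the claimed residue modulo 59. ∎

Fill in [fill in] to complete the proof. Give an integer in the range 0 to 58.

Multiply the listed residues: 7 · 19 · 45 = 133 → 5985.
Reducing modulo 59: 5985 = 101·59 + 26, so 35^14 ≡ 26.

26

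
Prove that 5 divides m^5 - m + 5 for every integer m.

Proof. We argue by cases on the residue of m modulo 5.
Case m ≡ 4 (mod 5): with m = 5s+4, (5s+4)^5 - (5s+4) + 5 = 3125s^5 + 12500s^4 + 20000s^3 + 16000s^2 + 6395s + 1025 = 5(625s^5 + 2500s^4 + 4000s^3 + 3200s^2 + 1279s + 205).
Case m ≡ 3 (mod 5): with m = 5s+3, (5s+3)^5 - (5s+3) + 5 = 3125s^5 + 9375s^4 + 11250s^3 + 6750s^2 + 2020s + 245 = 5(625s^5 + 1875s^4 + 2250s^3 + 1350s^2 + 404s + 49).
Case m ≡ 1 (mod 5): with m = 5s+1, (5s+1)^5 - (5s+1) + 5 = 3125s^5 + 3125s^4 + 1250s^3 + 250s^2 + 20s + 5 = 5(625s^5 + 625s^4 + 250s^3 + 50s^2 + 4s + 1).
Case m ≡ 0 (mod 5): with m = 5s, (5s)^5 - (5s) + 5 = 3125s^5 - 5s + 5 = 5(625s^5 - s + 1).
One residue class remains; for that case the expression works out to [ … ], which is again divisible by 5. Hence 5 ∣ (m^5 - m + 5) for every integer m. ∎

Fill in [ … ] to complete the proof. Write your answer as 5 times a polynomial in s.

The residues treated are {4, 3, 1, 0}, so the missing case is m ≡ 2 (mod 5); write m = 5s+2.
Then (5s+2)^5 - (5s+2) + 5 = 3125s^5 + 6250s^4 + 5000s^3 + 2000s^2 + 395s + 35 = 5(625s^5 + 1250s^4 + 1000s^3 + 400s^2 + 79s + 7).

5(625s^5 + 1250s^4 + 1000s^3 + 400s^2 + 79s + 7)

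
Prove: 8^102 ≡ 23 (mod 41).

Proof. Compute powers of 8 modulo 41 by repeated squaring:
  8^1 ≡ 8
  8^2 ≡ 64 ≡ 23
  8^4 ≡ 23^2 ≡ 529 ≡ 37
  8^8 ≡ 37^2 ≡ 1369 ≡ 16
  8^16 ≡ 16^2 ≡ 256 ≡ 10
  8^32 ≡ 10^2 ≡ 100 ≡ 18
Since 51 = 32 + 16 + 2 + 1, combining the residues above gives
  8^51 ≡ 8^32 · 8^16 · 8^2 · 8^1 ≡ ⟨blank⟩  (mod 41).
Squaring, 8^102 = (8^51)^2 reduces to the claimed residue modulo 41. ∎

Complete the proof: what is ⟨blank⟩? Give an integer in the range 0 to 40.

8^32 · 8^16 · 8^2 · 8^1 ≡ 18 · 10 · 23 · 8 = 33120.
33120 mod 41 = 33, so 8^51 ≡ 33 (mod 41).

33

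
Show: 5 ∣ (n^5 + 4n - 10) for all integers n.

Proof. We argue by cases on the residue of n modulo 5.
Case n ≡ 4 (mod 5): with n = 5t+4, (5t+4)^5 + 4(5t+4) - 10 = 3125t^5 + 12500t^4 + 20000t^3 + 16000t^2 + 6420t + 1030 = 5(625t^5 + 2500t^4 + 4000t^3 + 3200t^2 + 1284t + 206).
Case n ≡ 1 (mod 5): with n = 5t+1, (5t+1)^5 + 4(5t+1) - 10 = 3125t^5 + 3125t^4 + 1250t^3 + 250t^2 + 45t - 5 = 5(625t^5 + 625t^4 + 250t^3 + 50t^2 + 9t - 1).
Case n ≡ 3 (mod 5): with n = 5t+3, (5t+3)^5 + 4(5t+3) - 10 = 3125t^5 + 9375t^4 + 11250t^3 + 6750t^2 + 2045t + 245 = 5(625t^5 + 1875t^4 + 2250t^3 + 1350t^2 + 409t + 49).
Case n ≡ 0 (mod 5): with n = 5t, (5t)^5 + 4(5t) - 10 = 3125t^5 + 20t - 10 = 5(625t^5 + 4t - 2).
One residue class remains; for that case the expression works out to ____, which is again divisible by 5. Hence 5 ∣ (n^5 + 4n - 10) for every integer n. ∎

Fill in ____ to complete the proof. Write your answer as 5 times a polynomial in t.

Only n ≡ 2 (mod 5) is unaccounted for. Put n = 5t+2:
(5t+2)^5 + 4(5t+2) - 10 expands to 3125t^5 + 6250t^4 + 5000t^3 + 2000t^2 + 420t + 30,
and factoring out 5 leaves 5(625t^5 + 1250t^4 + 1000t^3 + 400t^2 + 84t + 6).

5(625t^5 + 1250t^4 + 1000t^3 + 400t^2 + 84t + 6)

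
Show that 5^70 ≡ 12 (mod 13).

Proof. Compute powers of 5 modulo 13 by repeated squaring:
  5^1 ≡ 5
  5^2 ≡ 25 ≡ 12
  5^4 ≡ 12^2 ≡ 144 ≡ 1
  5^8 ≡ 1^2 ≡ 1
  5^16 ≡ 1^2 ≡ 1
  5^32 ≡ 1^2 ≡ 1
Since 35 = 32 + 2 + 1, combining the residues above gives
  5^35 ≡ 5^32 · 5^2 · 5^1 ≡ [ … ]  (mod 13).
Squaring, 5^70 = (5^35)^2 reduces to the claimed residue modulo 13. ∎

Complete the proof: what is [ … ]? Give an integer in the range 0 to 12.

8

5^32 · 5^2 · 5^1 ≡ 1 · 12 · 5 = 60.
60 mod 13 = 8, so 5^35 ≡ 8 (mod 13).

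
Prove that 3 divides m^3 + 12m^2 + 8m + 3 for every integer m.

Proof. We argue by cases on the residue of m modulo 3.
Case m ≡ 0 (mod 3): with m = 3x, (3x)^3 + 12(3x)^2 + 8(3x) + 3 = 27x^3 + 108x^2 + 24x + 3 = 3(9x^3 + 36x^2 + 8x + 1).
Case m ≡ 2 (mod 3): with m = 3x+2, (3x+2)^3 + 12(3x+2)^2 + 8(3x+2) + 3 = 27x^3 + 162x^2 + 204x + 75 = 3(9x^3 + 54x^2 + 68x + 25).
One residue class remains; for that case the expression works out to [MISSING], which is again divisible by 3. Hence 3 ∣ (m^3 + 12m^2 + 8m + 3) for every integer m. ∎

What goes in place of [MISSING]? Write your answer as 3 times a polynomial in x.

Only m ≡ 1 (mod 3) is unaccounted for. Put m = 3x+1:
(3x+1)^3 + 12(3x+1)^2 + 8(3x+1) + 3 expands to 27x^3 + 135x^2 + 105x + 24,
and factoring out 3 leaves 3(9x^3 + 45x^2 + 35x + 8).

3(9x^3 + 45x^2 + 35x + 8)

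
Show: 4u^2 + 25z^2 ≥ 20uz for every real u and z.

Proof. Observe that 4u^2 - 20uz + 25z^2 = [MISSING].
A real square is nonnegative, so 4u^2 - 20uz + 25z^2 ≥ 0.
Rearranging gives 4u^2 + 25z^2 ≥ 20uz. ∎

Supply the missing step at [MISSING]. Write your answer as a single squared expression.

(2u - 5z)^2

The leading and trailing coefficients are 2^2 and 5^2, and 20 = 2·2·5, so the trinomial is (2u - 5z)^2.
Hence 4u^2 - 20uz + 25z^2 ≥ 0.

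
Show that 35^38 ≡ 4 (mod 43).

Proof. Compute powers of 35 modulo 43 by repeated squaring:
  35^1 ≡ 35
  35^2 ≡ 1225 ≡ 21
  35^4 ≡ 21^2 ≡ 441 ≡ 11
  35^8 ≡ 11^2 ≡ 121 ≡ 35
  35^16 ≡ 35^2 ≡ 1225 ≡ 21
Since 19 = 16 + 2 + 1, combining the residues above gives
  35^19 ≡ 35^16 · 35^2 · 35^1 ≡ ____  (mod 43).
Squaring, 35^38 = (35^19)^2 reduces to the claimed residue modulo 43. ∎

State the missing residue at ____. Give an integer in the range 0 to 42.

41

Multiply the listed residues: 21 · 21 · 35 = 441 → 15435.
Reducing modulo 43: 15435 = 358·43 + 41, so 35^19 ≡ 41.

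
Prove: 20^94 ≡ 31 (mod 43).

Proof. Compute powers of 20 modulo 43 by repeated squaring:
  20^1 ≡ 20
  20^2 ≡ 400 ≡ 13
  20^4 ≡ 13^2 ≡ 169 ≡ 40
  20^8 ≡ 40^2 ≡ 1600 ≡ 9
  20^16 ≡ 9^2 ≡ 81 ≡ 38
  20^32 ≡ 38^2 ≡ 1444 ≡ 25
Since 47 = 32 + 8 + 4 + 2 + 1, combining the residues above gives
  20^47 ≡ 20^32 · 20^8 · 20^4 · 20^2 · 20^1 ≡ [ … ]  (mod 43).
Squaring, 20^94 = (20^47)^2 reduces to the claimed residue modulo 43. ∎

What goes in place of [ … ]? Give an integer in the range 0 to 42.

Multiply the listed residues: 25 · 9 · 40 · 13 · 20 = 225 → 9000 → 117000 → 2340000.
Reducing modulo 43: 2340000 = 54418·43 + 26, so 20^47 ≡ 26.

26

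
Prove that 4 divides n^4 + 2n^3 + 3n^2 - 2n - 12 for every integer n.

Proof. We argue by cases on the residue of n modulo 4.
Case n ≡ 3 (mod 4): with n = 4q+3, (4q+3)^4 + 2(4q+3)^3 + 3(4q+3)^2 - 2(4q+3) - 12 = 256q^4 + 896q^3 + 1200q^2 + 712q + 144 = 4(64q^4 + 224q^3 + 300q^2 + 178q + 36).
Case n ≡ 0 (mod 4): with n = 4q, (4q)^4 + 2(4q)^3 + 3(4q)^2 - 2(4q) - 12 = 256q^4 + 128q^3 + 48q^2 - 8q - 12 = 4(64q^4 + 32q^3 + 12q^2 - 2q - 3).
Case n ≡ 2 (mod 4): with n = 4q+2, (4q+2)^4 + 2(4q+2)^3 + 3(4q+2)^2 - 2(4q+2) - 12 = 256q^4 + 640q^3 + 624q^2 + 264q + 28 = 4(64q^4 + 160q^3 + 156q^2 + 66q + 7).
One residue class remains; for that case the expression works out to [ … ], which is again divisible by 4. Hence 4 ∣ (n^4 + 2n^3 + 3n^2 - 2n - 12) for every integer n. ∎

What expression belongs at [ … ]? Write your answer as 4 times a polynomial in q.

4(64q^4 + 96q^3 + 60q^2 + 14q - 2)

Only n ≡ 1 (mod 4) is unaccounted for. Put n = 4q+1:
(4q+1)^4 + 2(4q+1)^3 + 3(4q+1)^2 - 2(4q+1) - 12 expands to 256q^4 + 384q^3 + 240q^2 + 56q - 8,
and factoring out 4 leaves 4(64q^4 + 96q^3 + 60q^2 + 14q - 2).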